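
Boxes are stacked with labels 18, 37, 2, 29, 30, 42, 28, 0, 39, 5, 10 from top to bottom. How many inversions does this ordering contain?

30

Count, for each position, how many later elements it exceeds:
18 → 2, 0, 5, 10 → 4
37 → 2, 29, 30, 28, 0, 5, 10 → 7
2 → 0 → 1
29 → 28, 0, 5, 10 → 4
30 → 28, 0, 5, 10 → 4
42 → 28, 0, 39, 5, 10 → 5
28 → 0, 5, 10 → 3
0 → none → 0
39 → 5, 10 → 2
5 → none → 0
10 → none → 0
Sum: 4 + 7 + 1 + 4 + 4 + 5 + 3 + 0 + 2 + 0 + 0 = 30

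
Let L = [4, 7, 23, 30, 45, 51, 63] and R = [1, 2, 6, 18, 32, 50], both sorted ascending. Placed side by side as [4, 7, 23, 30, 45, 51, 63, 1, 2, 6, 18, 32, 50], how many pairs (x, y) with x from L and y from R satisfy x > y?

30 cross-inversions

Count, for every r in R, how many entries of L exceed r:
r = 1: 4, 7, 23, 30, 45, 51, 63 → 7
r = 2: 4, 7, 23, 30, 45, 51, 63 → 7
r = 6: 7, 23, 30, 45, 51, 63 → 6
r = 18: 23, 30, 45, 51, 63 → 5
r = 32: 45, 51, 63 → 3
r = 50: 51, 63 → 2
Cross-inversions: 7 + 7 + 6 + 5 + 3 + 2 = 30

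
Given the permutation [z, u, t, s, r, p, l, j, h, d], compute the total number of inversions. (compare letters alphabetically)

There are 45 inversions.

For each element, count later entries that are smaller:
z → u, t, s, r, p, l, j, h, d → 9
u → t, s, r, p, l, j, h, d → 8
t → s, r, p, l, j, h, d → 7
s → r, p, l, j, h, d → 6
r → p, l, j, h, d → 5
p → l, j, h, d → 4
l → j, h, d → 3
j → h, d → 2
h → d → 1
d → none → 0
Sum: 9 + 8 + 7 + 6 + 5 + 4 + 3 + 2 + 1 + 0 = 45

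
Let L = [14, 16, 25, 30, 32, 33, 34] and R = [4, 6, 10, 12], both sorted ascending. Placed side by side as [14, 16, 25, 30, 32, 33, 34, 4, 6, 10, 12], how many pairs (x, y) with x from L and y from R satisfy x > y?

There are 28 split inversions.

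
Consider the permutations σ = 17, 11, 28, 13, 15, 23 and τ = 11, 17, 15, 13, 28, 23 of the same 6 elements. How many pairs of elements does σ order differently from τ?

4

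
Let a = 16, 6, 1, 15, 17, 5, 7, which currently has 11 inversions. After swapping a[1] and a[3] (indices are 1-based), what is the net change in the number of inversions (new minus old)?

Positions 1 and 3 hold 16 and 1; after swapping, the array is [1, 6, 16, 15, 17, 5, 7].
Sweep left to right; for each value list the smaller values that follow it:
1: 0
6: 1
16: 3
15: 2
17: 2
5: 0
7: 0
Sum: 0 + 1 + 3 + 2 + 2 + 0 + 0 = 8
Change: 8 − 11 = -3

-3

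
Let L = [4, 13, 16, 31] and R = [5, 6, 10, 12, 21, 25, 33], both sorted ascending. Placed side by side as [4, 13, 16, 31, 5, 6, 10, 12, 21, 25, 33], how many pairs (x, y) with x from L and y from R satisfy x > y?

Take each right-half value and tally the left-half values above it:
r = 5: 13, 16, 31 → 3
r = 6: 13, 16, 31 → 3
r = 10: 13, 16, 31 → 3
r = 12: 13, 16, 31 → 3
r = 21: 31 → 1
r = 25: 31 → 1
r = 33: none → 0
Cross-inversions: 3 + 3 + 3 + 3 + 1 + 1 + 0 = 14

14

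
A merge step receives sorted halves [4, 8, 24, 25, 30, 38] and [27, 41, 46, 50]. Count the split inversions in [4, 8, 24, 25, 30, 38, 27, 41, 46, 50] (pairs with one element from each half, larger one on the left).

Count, for every r in R, how many entries of L exceed r:
r = 27: 30, 38 → 2
r = 41: none → 0
r = 46: none → 0
r = 50: none → 0
Cross-inversions: 2 + 0 + 0 + 0 = 2

2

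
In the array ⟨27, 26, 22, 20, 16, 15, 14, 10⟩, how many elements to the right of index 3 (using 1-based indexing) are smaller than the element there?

5

The element at index 3 is 22.
Elements after it: 20, 16, 15, 14, 10
Those smaller than 22: 20, 16, 15, 14, 10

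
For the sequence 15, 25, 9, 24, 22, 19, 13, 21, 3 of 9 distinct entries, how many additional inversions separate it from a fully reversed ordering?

Maximum inversions for 9 distinct elements is C(9, 2) = 9·8/2 = 36.
Current inversions — for each element, count later smaller elements:
15: 3
25: 7
9: 1
24: 5
22: 4
19: 2
13: 1
21: 1
3: 0
Current total: 3 + 7 + 1 + 5 + 4 + 2 + 1 + 1 + 0 = 24
Shortfall: 36 − 24 = 12

12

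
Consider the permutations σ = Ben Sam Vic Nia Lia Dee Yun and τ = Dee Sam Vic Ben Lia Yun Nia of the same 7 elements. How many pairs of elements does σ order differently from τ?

There are 9 discordant pairs.

Assign each item its position (1..7) in the first ordering, then rewrite the second ordering as that position sequence:
positions: Ben→1, Sam→2, Vic→3, Nia→4, Lia→5, Dee→6, Yun→7
second ordering as positions: [6, 2, 3, 1, 5, 7, 4]
Discordant pairs = inversions in this position sequence.
6: 2, 3, 1, 5, 4 → 5
2: 1 → 1
3: 1 → 1
1: 0
5: 4 → 1
7: 4 → 1
4: 0
Total: 5 + 1 + 1 + 0 + 1 + 1 + 0 = 9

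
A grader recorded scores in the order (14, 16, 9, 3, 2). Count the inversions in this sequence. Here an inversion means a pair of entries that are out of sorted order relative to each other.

9

Inversion pairs (indices are 1-based):
(1,3): 14 > 9
(1,4): 14 > 3
(1,5): 14 > 2
(2,3): 16 > 9
(2,4): 16 > 3
(2,5): 16 > 2
(3,4): 9 > 3
(3,5): 9 > 2
(4,5): 3 > 2
That's 9 pairs.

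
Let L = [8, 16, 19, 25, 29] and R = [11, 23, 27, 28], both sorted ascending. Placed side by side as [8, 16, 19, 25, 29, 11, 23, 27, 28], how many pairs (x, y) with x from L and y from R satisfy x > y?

8 split inversions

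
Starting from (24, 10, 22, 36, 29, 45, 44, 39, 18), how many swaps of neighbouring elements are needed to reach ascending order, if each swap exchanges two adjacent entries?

13

The minimum number of adjacent swaps to sort an array equals its inversion count, since every such swap removes exactly one inversion.
Count inversions — for each element, later elements that are smaller:
24: 10, 22, 18 → 3
10: none → 0
22: 18 → 1
36: 29, 18 → 2
29: 18 → 1
45: 44, 39, 18 → 3
44: 39, 18 → 2
39: 18 → 1
18: none → 0
Total inversions: 3 + 0 + 1 + 2 + 1 + 3 + 2 + 1 + 0 = 13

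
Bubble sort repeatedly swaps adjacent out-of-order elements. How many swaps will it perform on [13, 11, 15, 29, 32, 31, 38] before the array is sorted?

Minimum adjacent swaps = number of inversions (each swap of adjacent out-of-order elements removes one inversion and no swap can remove more).
Count inversions — for each element, later elements that are smaller:
13: 11 → 1
11: none → 0
15: none → 0
29: none → 0
32: 31 → 1
31: none → 0
38: none → 0
Total inversions: 1 + 0 + 0 + 0 + 1 + 0 + 0 = 2

2 swaps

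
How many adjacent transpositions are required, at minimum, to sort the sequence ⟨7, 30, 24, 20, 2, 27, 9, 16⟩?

Each adjacent swap fixes exactly one inversion, so the minimum swap count equals the number of inversions.
Count inversions — for each element, later elements that are smaller:
7: 2 → 1
30: 24, 20, 2, 27, 9, 16 → 6
24: 20, 2, 9, 16 → 4
20: 2, 9, 16 → 3
2: none → 0
27: 9, 16 → 2
9: none → 0
16: none → 0
Total inversions: 1 + 6 + 4 + 3 + 0 + 2 + 0 + 0 = 16

Adjacent swaps: 16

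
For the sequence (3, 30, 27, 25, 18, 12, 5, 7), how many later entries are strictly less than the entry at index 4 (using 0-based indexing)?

The element at index 4 is 18.
Elements after it: 12, 5, 7
Those smaller than 18: 12, 5, 7

3 such elements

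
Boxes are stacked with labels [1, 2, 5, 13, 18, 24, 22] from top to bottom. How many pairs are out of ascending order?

Count, for each position, how many later elements it exceeds:
1: 0
2: 0
5: 0
13: 0
18: 0
24: 1
22: 0
Sum: 0 + 0 + 0 + 0 + 0 + 1 + 0 = 1

1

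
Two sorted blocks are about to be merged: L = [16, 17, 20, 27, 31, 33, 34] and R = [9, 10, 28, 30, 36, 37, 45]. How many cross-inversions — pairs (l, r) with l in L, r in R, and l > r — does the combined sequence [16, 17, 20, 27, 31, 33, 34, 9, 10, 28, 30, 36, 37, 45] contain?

20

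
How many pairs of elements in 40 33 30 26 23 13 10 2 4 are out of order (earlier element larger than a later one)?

Inversions: 35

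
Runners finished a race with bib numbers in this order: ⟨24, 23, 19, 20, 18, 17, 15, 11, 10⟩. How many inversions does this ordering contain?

35 out-of-order pairs

Count, for each position, how many later elements it exceeds:
24: 8
23: 7
19: 5
20: 5
18: 4
17: 3
15: 2
11: 1
10: 0
Sum: 8 + 7 + 5 + 5 + 4 + 3 + 2 + 1 + 0 = 35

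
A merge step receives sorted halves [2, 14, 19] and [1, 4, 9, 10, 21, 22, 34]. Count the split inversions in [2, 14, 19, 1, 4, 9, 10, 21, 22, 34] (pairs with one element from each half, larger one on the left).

Split inversions: 9

Count, for every r in R, how many entries of L exceed r:
r = 1: 2, 14, 19 → 3
r = 4: 14, 19 → 2
r = 9: 14, 19 → 2
r = 10: 14, 19 → 2
r = 21: none → 0
r = 22: none → 0
r = 34: none → 0
Cross-inversions: 3 + 2 + 2 + 2 + 0 + 0 + 0 = 9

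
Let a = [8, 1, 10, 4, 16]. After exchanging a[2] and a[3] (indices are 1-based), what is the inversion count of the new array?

Positions 2 and 3 hold 1 and 10; after swapping, the array is [8, 10, 1, 4, 16].
Sweep left to right; for each value list the smaller values that follow it:
8 → 1, 4 → 2
10 → 1, 4 → 2
1 → none → 0
4 → none → 0
16 → none → 0
Sum: 2 + 2 + 0 + 0 + 0 = 4

4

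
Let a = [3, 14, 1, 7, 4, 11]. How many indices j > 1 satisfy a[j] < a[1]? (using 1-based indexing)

1

The element at index 1 is 3.
Elements after it: 14, 1, 7, 4, 11
Those smaller than 3: 1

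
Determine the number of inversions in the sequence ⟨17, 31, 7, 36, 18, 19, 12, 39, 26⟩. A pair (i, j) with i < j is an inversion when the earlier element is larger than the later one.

Element-by-element contributions:
17 → 7, 12 → 2
31 → 7, 18, 19, 12, 26 → 5
7 → none → 0
36 → 18, 19, 12, 26 → 4
18 → 12 → 1
19 → 12 → 1
12 → none → 0
39 → 26 → 1
26 → none → 0
Sum: 2 + 5 + 0 + 4 + 1 + 1 + 0 + 1 + 0 = 14

14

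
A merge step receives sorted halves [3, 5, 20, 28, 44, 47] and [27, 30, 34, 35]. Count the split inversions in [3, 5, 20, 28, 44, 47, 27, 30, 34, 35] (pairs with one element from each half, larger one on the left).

9

Take each right-half value and tally the left-half values above it:
r = 27: 28, 44, 47 → 3
r = 30: 44, 47 → 2
r = 34: 44, 47 → 2
r = 35: 44, 47 → 2
Cross-inversions: 3 + 2 + 2 + 2 = 9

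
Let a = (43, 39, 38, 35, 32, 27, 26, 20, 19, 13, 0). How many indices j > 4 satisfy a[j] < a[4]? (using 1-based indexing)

The element at index 4 is 35.
Elements after it: 32, 27, 26, 20, 19, 13, 0
Those smaller than 35: 32, 27, 26, 20, 19, 13, 0

7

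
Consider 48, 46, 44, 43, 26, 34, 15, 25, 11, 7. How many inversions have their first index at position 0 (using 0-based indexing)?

9

The element at index 0 is 48.
Elements after it: 46, 44, 43, 26, 34, 15, 25, 11, 7
Those smaller than 48: 46, 44, 43, 26, 34, 15, 25, 11, 7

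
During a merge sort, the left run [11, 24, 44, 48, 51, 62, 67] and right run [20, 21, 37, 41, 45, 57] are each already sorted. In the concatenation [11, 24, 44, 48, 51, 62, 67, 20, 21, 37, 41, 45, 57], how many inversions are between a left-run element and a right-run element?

28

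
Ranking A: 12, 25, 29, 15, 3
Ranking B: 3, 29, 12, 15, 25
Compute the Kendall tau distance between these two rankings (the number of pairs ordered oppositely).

7 discordant pairs

Assign each item its position (1..5) in the first ordering, then rewrite the second ordering as that position sequence:
positions: 12→1, 25→2, 29→3, 15→4, 3→5
second ordering as positions: [5, 3, 1, 4, 2]
Discordant pairs = inversions in this position sequence.
5: 3, 1, 4, 2 → 4
3: 1, 2 → 2
1: 0
4: 2 → 1
2: 0
Total: 4 + 2 + 0 + 1 + 0 = 7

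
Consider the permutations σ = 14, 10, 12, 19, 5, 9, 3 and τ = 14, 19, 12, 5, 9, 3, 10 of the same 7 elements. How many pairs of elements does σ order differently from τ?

6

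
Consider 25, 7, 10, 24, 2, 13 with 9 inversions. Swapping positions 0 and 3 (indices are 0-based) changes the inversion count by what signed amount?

Positions 0 and 3 hold 25 and 24; after swapping, the array is [24, 7, 10, 25, 2, 13].
Count, for each position, how many later elements it exceeds:
24 → 7, 10, 2, 13 → 4
7 → 2 → 1
10 → 2 → 1
25 → 2, 13 → 2
2 → none → 0
13 → none → 0
Sum: 4 + 1 + 1 + 2 + 0 + 0 = 8
Change: 8 − 9 = -1

-1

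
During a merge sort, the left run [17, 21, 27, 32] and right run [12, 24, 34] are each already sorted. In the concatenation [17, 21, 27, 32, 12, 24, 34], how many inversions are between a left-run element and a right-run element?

For each element r of the right run, count left-run elements greater than r:
r = 12: 17, 21, 27, 32 → 4
r = 24: 27, 32 → 2
r = 34: none → 0
Cross-inversions: 4 + 2 + 0 = 6

6 split inversions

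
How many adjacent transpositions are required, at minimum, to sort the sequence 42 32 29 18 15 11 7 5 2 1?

45 swaps

Each adjacent swap fixes exactly one inversion, so the minimum swap count equals the number of inversions.
Count inversions — for each element, later elements that are smaller:
42: 32, 29, 18, 15, 11, 7, 5, 2, 1 → 9
32: 29, 18, 15, 11, 7, 5, 2, 1 → 8
29: 18, 15, 11, 7, 5, 2, 1 → 7
18: 15, 11, 7, 5, 2, 1 → 6
15: 11, 7, 5, 2, 1 → 5
11: 7, 5, 2, 1 → 4
7: 5, 2, 1 → 3
5: 2, 1 → 2
2: 1 → 1
1: none → 0
Total inversions: 9 + 8 + 7 + 6 + 5 + 4 + 3 + 2 + 1 + 0 = 45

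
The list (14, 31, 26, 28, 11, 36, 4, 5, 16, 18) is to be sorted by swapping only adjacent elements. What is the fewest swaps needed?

Each adjacent swap fixes exactly one inversion, so the minimum swap count equals the number of inversions.
Count inversions — for each element, later elements that are smaller:
14: 11, 4, 5 → 3
31: 26, 28, 11, 4, 5, 16, 18 → 7
26: 11, 4, 5, 16, 18 → 5
28: 11, 4, 5, 16, 18 → 5
11: 4, 5 → 2
36: 4, 5, 16, 18 → 4
4: none → 0
5: none → 0
16: none → 0
18: none → 0
Total inversions: 3 + 7 + 5 + 5 + 2 + 4 + 0 + 0 + 0 + 0 = 26

26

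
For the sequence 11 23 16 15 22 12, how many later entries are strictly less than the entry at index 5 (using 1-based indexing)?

1

The element at index 5 is 22.
Elements after it: 12
Those smaller than 22: 12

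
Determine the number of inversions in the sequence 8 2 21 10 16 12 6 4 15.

Sweep left to right; for each value list the smaller values that follow it:
8 → 2, 6, 4 → 3
2 → none → 0
21 → 10, 16, 12, 6, 4, 15 → 6
10 → 6, 4 → 2
16 → 12, 6, 4, 15 → 4
12 → 6, 4 → 2
6 → 4 → 1
4 → none → 0
15 → none → 0
Sum: 3 + 0 + 6 + 2 + 4 + 2 + 1 + 0 + 0 = 18

18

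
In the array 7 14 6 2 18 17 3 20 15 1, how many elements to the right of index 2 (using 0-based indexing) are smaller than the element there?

3 such elements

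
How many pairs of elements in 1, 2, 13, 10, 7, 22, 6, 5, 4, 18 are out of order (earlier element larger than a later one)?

Sweep left to right; for each value list the smaller values that follow it:
1 → none → 0
2 → none → 0
13 → 10, 7, 6, 5, 4 → 5
10 → 7, 6, 5, 4 → 4
7 → 6, 5, 4 → 3
22 → 6, 5, 4, 18 → 4
6 → 5, 4 → 2
5 → 4 → 1
4 → none → 0
18 → none → 0
Sum: 0 + 0 + 5 + 4 + 3 + 4 + 2 + 1 + 0 + 0 = 19

19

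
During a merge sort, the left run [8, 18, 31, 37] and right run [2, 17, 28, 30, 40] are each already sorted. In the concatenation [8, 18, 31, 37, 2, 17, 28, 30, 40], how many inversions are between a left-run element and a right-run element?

11

Count, for every r in R, how many entries of L exceed r:
r = 2: 8, 18, 31, 37 → 4
r = 17: 18, 31, 37 → 3
r = 28: 31, 37 → 2
r = 30: 31, 37 → 2
r = 40: none → 0
Cross-inversions: 4 + 3 + 2 + 2 + 0 = 11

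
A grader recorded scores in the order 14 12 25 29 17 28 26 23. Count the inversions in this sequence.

Sweep left to right; for each value list the smaller values that follow it:
14 → 12 → 1
12 → none → 0
25 → 17, 23 → 2
29 → 17, 28, 26, 23 → 4
17 → none → 0
28 → 26, 23 → 2
26 → 23 → 1
23 → none → 0
Sum: 1 + 0 + 2 + 4 + 0 + 2 + 1 + 0 = 10

10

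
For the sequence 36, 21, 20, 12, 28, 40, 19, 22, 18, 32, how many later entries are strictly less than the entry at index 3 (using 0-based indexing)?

0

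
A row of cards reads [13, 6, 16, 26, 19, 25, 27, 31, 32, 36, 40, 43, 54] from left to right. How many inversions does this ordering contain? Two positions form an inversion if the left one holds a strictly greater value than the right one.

Count, for each position, how many later elements it exceeds:
13 → 6 → 1
6 → none → 0
16 → none → 0
26 → 19, 25 → 2
19 → none → 0
25 → none → 0
27 → none → 0
31 → none → 0
32 → none → 0
36 → none → 0
40 → none → 0
43 → none → 0
54 → none → 0
Sum: 1 + 0 + 0 + 2 + 0 + 0 + 0 + 0 + 0 + 0 + 0 + 0 + 0 = 3

3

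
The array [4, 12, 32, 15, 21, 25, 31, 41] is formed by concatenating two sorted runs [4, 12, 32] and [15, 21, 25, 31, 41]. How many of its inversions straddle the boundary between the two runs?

4

For each element r of the right run, count left-run elements greater than r:
r = 15: 32 → 1
r = 21: 32 → 1
r = 25: 32 → 1
r = 31: 32 → 1
r = 41: none → 0
Cross-inversions: 1 + 1 + 1 + 1 + 0 = 4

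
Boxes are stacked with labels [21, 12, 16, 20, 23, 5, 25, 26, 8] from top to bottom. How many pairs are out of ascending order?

15

Element-by-element contributions:
21: 5
12: 2
16: 2
20: 2
23: 2
5: 0
25: 1
26: 1
8: 0
Sum: 5 + 2 + 2 + 2 + 2 + 0 + 1 + 1 + 0 = 15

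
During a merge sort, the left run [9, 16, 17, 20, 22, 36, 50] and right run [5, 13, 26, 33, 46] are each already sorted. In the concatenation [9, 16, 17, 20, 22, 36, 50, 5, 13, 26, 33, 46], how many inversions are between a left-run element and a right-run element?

Count, for every r in R, how many entries of L exceed r:
r = 5: 9, 16, 17, 20, 22, 36, 50 → 7
r = 13: 16, 17, 20, 22, 36, 50 → 6
r = 26: 36, 50 → 2
r = 33: 36, 50 → 2
r = 46: 50 → 1
Cross-inversions: 7 + 6 + 2 + 2 + 1 = 18

18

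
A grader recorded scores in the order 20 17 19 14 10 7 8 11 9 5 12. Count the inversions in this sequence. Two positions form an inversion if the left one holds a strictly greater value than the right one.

42

For each element, count later entries that are smaller:
20: 10
17: 8
19: 8
14: 7
10: 4
7: 1
8: 1
11: 2
9: 1
5: 0
12: 0
Sum: 10 + 8 + 8 + 7 + 4 + 1 + 1 + 2 + 1 + 0 + 0 = 42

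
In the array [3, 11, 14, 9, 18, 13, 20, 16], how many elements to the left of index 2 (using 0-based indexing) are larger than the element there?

The element at index 2 is 14.
Elements before it: 3, 11
None of them are larger than 14.

0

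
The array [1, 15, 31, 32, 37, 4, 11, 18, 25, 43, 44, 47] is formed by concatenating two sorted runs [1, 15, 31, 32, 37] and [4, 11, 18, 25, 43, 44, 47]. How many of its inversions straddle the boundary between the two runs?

14

Take each right-half value and tally the left-half values above it:
r = 4: 15, 31, 32, 37 → 4
r = 11: 15, 31, 32, 37 → 4
r = 18: 31, 32, 37 → 3
r = 25: 31, 32, 37 → 3
r = 43: none → 0
r = 44: none → 0
r = 47: none → 0
Cross-inversions: 4 + 4 + 3 + 3 + 0 + 0 + 0 = 14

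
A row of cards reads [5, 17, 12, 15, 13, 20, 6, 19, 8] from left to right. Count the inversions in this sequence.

16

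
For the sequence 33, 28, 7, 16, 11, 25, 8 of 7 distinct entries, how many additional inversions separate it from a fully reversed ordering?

6 inversions short

Maximum inversions for 7 distinct elements is C(7, 2) = 7·6/2 = 21.
Current inversions — for each element, count later smaller elements:
33: 6
28: 5
7: 0
16: 2
11: 1
25: 1
8: 0
Current total: 6 + 5 + 0 + 2 + 1 + 1 + 0 = 15
Shortfall: 21 − 15 = 6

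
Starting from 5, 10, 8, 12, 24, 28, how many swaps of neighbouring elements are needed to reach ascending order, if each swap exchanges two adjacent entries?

The minimum number of adjacent swaps to sort an array equals its inversion count, since every such swap removes exactly one inversion.
Count inversions — for each element, later elements that are smaller:
5: none → 0
10: 8 → 1
8: none → 0
12: none → 0
24: none → 0
28: none → 0
Total inversions: 0 + 1 + 0 + 0 + 0 + 0 = 1

1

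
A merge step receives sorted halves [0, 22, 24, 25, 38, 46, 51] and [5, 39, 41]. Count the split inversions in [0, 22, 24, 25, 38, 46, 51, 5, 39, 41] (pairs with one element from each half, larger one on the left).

10 split inversions

Take each right-half value and tally the left-half values above it:
r = 5: 22, 24, 25, 38, 46, 51 → 6
r = 39: 46, 51 → 2
r = 41: 46, 51 → 2
Cross-inversions: 6 + 2 + 2 = 10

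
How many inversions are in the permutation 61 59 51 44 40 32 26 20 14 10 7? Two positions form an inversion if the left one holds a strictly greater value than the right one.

Element-by-element contributions:
61 → 59, 51, 44, 40, 32, 26, 20, 14, 10, 7 → 10
59 → 51, 44, 40, 32, 26, 20, 14, 10, 7 → 9
51 → 44, 40, 32, 26, 20, 14, 10, 7 → 8
44 → 40, 32, 26, 20, 14, 10, 7 → 7
40 → 32, 26, 20, 14, 10, 7 → 6
32 → 26, 20, 14, 10, 7 → 5
26 → 20, 14, 10, 7 → 4
20 → 14, 10, 7 → 3
14 → 10, 7 → 2
10 → 7 → 1
7 → none → 0
Sum: 10 + 9 + 8 + 7 + 6 + 5 + 4 + 3 + 2 + 1 + 0 = 55

55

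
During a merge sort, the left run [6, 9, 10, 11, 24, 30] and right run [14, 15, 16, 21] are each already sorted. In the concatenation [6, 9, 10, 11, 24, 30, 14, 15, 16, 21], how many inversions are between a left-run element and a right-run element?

For each element r of the right run, count left-run elements greater than r:
r = 14: 24, 30 → 2
r = 15: 24, 30 → 2
r = 16: 24, 30 → 2
r = 21: 24, 30 → 2
Cross-inversions: 2 + 2 + 2 + 2 = 8

8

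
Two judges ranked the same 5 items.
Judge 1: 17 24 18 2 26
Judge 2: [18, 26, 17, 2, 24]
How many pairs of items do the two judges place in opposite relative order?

6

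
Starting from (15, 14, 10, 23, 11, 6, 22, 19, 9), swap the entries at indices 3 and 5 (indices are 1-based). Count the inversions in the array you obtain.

Inversions: 22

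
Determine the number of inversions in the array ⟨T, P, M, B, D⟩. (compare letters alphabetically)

9 inversions

For each element, count later entries that are smaller:
T: 4
P: 3
M: 2
B: 0
D: 0
Sum: 4 + 3 + 2 + 0 + 0 = 9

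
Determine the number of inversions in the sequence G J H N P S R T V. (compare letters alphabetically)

For each element, count later entries that are smaller:
G → none → 0
J → H → 1
H → none → 0
N → none → 0
P → none → 0
S → R → 1
R → none → 0
T → none → 0
V → none → 0
Sum: 0 + 1 + 0 + 0 + 0 + 1 + 0 + 0 + 0 = 2

Inversions: 2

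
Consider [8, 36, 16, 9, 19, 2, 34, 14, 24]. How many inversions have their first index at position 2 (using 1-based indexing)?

The element at index 2 is 36.
Elements after it: 16, 9, 19, 2, 34, 14, 24
Those smaller than 36: 16, 9, 19, 2, 34, 14, 24

7 such elements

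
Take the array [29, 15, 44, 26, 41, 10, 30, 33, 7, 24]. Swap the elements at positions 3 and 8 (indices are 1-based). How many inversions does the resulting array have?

Positions 3 and 8 hold 44 and 33; after swapping, the array is [29, 15, 33, 26, 41, 10, 30, 44, 7, 24].
Count, for each position, how many later elements it exceeds:
29 → 15, 26, 10, 7, 24 → 5
15 → 10, 7 → 2
33 → 26, 10, 30, 7, 24 → 5
26 → 10, 7, 24 → 3
41 → 10, 30, 7, 24 → 4
10 → 7 → 1
30 → 7, 24 → 2
44 → 7, 24 → 2
7 → none → 0
24 → none → 0
Sum: 5 + 2 + 5 + 3 + 4 + 1 + 2 + 2 + 0 + 0 = 24

24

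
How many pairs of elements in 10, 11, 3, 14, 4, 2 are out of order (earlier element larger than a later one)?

10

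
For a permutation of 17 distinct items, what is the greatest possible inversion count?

The maximum occurs when the array is in strictly decreasing order: every one of the C(17, 2) pairs is inverted.
C(17, 2) = 17·16/2 = 136

136 inversions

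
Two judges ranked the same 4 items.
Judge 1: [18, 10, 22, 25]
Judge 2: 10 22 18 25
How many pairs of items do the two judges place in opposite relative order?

Discordant pairs: 2

Assign each item its position (1..4) in the first ordering, then rewrite the second ordering as that position sequence:
positions: 18→1, 10→2, 22→3, 25→4
second ordering as positions: [2, 3, 1, 4]
Discordant pairs = inversions in this position sequence.
2: 1 → 1
3: 1 → 1
1: 0
4: 0
Total: 1 + 1 + 0 + 0 = 2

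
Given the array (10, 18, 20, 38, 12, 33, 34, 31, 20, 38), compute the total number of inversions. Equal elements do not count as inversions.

12 out-of-order pairs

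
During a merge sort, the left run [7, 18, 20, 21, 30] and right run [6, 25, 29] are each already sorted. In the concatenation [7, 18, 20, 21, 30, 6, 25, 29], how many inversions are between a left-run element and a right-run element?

Count, for every r in R, how many entries of L exceed r:
r = 6: 7, 18, 20, 21, 30 → 5
r = 25: 30 → 1
r = 29: 30 → 1
Cross-inversions: 5 + 1 + 1 = 7

7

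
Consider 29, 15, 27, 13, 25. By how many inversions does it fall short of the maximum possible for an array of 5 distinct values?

Maximum inversions for 5 distinct elements is C(5, 2) = 5·4/2 = 10.
Current inversions — for each element, count later smaller elements:
29: 4
15: 1
27: 2
13: 0
25: 0
Current total: 4 + 1 + 2 + 0 + 0 = 7
Shortfall: 10 − 7 = 3

3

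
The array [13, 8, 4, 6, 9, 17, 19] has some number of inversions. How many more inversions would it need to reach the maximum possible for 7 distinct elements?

15

Maximum inversions for 7 distinct elements is C(7, 2) = 7·6/2 = 21.
Current inversions — for each element, count later smaller elements:
13: 4
8: 2
4: 0
6: 0
9: 0
17: 0
19: 0
Current total: 4 + 2 + 0 + 0 + 0 + 0 + 0 = 6
Shortfall: 21 − 6 = 15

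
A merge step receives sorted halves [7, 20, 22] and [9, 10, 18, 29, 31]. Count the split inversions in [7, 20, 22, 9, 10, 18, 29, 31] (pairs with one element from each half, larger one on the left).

6

Count, for every r in R, how many entries of L exceed r:
r = 9: 20, 22 → 2
r = 10: 20, 22 → 2
r = 18: 20, 22 → 2
r = 29: none → 0
r = 31: none → 0
Cross-inversions: 2 + 2 + 2 + 0 + 0 = 6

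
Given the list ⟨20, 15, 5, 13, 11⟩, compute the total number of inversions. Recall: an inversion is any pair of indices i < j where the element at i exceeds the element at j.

Out-of-order index pairs (0-indexed):
(0,1): 20 > 15
(0,2): 20 > 5
(0,3): 20 > 13
(0,4): 20 > 11
(1,2): 15 > 5
(1,3): 15 > 13
(1,4): 15 > 11
(3,4): 13 > 11
That's 8 pairs.

8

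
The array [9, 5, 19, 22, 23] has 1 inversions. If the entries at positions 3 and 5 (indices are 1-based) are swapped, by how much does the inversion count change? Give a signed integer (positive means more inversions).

+3

Positions 3 and 5 hold 19 and 23; after swapping, the array is [9, 5, 23, 22, 19].
Sweep left to right; for each value list the smaller values that follow it:
9 → 5 → 1
5 → none → 0
23 → 22, 19 → 2
22 → 19 → 1
19 → none → 0
Sum: 1 + 0 + 2 + 1 + 0 = 4
Change: 4 − 1 = +3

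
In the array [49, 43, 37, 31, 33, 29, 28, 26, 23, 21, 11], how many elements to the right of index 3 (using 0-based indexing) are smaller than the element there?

The element at index 3 is 31.
Elements after it: 33, 29, 28, 26, 23, 21, 11
Those smaller than 31: 29, 28, 26, 23, 21, 11

6 such elements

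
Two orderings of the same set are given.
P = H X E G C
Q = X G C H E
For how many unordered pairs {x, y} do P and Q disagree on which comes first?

Disagreeing pairs: 5

Assign each item its position (1..5) in the first ordering, then rewrite the second ordering as that position sequence:
positions: H→1, X→2, E→3, G→4, C→5
second ordering as positions: [2, 4, 5, 1, 3]
Discordant pairs = inversions in this position sequence.
2: 1 → 1
4: 1, 3 → 2
5: 1, 3 → 2
1: 0
3: 0
Total: 1 + 2 + 2 + 0 + 0 = 5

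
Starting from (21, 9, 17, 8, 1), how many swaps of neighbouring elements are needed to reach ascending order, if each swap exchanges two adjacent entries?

Minimum adjacent swaps = number of inversions (each swap of adjacent out-of-order elements removes one inversion and no swap can remove more).
Count inversions — for each element, later elements that are smaller:
21: 9, 17, 8, 1 → 4
9: 8, 1 → 2
17: 8, 1 → 2
8: 1 → 1
1: none → 0
Total inversions: 4 + 2 + 2 + 1 + 0 = 9

9 adjacent swaps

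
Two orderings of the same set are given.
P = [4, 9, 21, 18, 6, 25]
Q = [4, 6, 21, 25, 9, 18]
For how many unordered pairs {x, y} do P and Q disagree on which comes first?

6 disagreeing pairs

Assign each item its position (1..6) in the first ordering, then rewrite the second ordering as that position sequence:
positions: 4→1, 9→2, 21→3, 18→4, 6→5, 25→6
second ordering as positions: [1, 5, 3, 6, 2, 4]
Discordant pairs = inversions in this position sequence.
1: 0
5: 3, 2, 4 → 3
3: 2 → 1
6: 2, 4 → 2
2: 0
4: 0
Total: 0 + 3 + 1 + 2 + 0 + 0 = 6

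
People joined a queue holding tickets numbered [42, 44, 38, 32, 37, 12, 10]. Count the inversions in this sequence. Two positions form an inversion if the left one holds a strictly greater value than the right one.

19 inversions

Sweep left to right; for each value list the smaller values that follow it:
42 → 38, 32, 37, 12, 10 → 5
44 → 38, 32, 37, 12, 10 → 5
38 → 32, 37, 12, 10 → 4
32 → 12, 10 → 2
37 → 12, 10 → 2
12 → 10 → 1
10 → none → 0
Sum: 5 + 5 + 4 + 2 + 2 + 1 + 0 = 19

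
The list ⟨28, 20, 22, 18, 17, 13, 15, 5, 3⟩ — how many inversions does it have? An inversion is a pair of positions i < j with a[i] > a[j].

34

Element-by-element contributions:
28 → 20, 22, 18, 17, 13, 15, 5, 3 → 8
20 → 18, 17, 13, 15, 5, 3 → 6
22 → 18, 17, 13, 15, 5, 3 → 6
18 → 17, 13, 15, 5, 3 → 5
17 → 13, 15, 5, 3 → 4
13 → 5, 3 → 2
15 → 5, 3 → 2
5 → 3 → 1
3 → none → 0
Sum: 8 + 6 + 6 + 5 + 4 + 2 + 2 + 1 + 0 = 34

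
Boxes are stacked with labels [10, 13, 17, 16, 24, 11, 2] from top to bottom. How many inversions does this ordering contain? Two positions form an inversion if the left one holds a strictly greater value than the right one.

Out-of-order index pairs (1-indexed):
(1,7): 10 > 2
(2,6): 13 > 11
(2,7): 13 > 2
(3,4): 17 > 16
(3,6): 17 > 11
(3,7): 17 > 2
(4,6): 16 > 11
(4,7): 16 > 2
(5,6): 24 > 11
(5,7): 24 > 2
(6,7): 11 > 2
That's 11 pairs.

11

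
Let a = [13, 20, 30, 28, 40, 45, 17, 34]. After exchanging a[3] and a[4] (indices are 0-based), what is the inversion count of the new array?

Positions 3 and 4 hold 28 and 40; after swapping, the array is [13, 20, 30, 40, 28, 45, 17, 34].
For each element, count later entries that are smaller:
13: 0
20: 1
30: 2
40: 3
28: 1
45: 2
17: 0
34: 0
Sum: 0 + 1 + 2 + 3 + 1 + 2 + 0 + 0 = 9

9 inversions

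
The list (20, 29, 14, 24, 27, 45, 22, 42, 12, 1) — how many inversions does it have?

Count, for each position, how many later elements it exceeds:
20: 3
29: 6
14: 2
24: 3
27: 3
45: 4
22: 2
42: 2
12: 1
1: 0
Sum: 3 + 6 + 2 + 3 + 3 + 4 + 2 + 2 + 1 + 0 = 26

26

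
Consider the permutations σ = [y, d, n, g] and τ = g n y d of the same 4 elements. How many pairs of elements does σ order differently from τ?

5

Assign each item its position (1..4) in the first ordering, then rewrite the second ordering as that position sequence:
positions: y→1, d→2, n→3, g→4
second ordering as positions: [4, 3, 1, 2]
Discordant pairs = inversions in this position sequence.
4: 3, 1, 2 → 3
3: 1, 2 → 2
1: 0
2: 0
Total: 3 + 2 + 0 + 0 = 5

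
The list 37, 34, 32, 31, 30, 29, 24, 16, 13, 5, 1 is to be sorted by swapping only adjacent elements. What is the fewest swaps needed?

The minimum number of adjacent swaps to sort an array equals its inversion count, since every such swap removes exactly one inversion.
Count inversions — for each element, later elements that are smaller:
37: 34, 32, 31, 30, 29, 24, 16, 13, 5, 1 → 10
34: 32, 31, 30, 29, 24, 16, 13, 5, 1 → 9
32: 31, 30, 29, 24, 16, 13, 5, 1 → 8
31: 30, 29, 24, 16, 13, 5, 1 → 7
30: 29, 24, 16, 13, 5, 1 → 6
29: 24, 16, 13, 5, 1 → 5
24: 16, 13, 5, 1 → 4
16: 13, 5, 1 → 3
13: 5, 1 → 2
5: 1 → 1
1: none → 0
Total inversions: 10 + 9 + 8 + 7 + 6 + 5 + 4 + 3 + 2 + 1 + 0 = 55

55 adjacent swaps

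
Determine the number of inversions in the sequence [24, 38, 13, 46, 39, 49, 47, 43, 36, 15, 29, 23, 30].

Sweep left to right; for each value list the smaller values that follow it:
24: 3
38: 6
13: 0
46: 7
39: 5
49: 7
47: 6
43: 5
36: 4
15: 0
29: 1
23: 0
30: 0
Sum: 3 + 6 + 0 + 7 + 5 + 7 + 6 + 5 + 4 + 0 + 1 + 0 + 0 = 44

Out-of-order pairs: 44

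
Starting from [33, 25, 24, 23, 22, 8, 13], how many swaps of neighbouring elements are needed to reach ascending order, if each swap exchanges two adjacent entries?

20 swaps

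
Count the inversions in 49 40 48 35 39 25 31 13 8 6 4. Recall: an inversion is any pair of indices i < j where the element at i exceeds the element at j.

Element-by-element contributions:
49: 10
40: 8
48: 8
35: 6
39: 6
25: 4
31: 4
13: 3
8: 2
6: 1
4: 0
Sum: 10 + 8 + 8 + 6 + 6 + 4 + 4 + 3 + 2 + 1 + 0 = 52

52 out-of-order pairs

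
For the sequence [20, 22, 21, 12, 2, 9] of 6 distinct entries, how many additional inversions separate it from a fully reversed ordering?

Maximum inversions for 6 distinct elements is C(6, 2) = 6·5/2 = 15.
Current inversions — for each element, count later smaller elements:
20: 3
22: 4
21: 3
12: 2
2: 0
9: 0
Current total: 3 + 4 + 3 + 2 + 0 + 0 = 12
Shortfall: 15 − 12 = 3

3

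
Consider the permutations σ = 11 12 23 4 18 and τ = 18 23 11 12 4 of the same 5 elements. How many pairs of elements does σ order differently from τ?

There are 6 discordant pairs.

Assign each item its position (1..5) in the first ordering, then rewrite the second ordering as that position sequence:
positions: 11→1, 12→2, 23→3, 4→4, 18→5
second ordering as positions: [5, 3, 1, 2, 4]
Discordant pairs = inversions in this position sequence.
5: 3, 1, 2, 4 → 4
3: 1, 2 → 2
1: 0
2: 0
4: 0
Total: 4 + 2 + 0 + 0 + 0 = 6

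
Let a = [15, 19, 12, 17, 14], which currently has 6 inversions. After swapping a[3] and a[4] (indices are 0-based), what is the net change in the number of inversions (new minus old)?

Positions 3 and 4 hold 17 and 14; after swapping, the array is [15, 19, 12, 14, 17].
Count, for each position, how many later elements it exceeds:
15: 2
19: 3
12: 0
14: 0
17: 0
Sum: 2 + 3 + 0 + 0 + 0 = 5
Change: 5 − 6 = -1

-1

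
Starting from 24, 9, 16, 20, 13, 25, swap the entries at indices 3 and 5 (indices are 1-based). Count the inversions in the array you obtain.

5

Positions 3 and 5 hold 16 and 13; after swapping, the array is [24, 9, 13, 20, 16, 25].
Element-by-element contributions:
24: 4
9: 0
13: 0
20: 1
16: 0
25: 0
Sum: 4 + 0 + 0 + 1 + 0 + 0 = 5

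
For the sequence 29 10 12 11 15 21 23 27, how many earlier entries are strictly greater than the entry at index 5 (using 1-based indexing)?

The element at index 5 is 15.
Elements before it: 29, 10, 12, 11
Those larger than 15: 29

1 such element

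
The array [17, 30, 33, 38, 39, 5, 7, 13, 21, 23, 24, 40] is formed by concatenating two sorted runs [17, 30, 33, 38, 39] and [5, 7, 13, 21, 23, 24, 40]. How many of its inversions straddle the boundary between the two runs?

27

Take each right-half value and tally the left-half values above it:
r = 5: 17, 30, 33, 38, 39 → 5
r = 7: 17, 30, 33, 38, 39 → 5
r = 13: 17, 30, 33, 38, 39 → 5
r = 21: 30, 33, 38, 39 → 4
r = 23: 30, 33, 38, 39 → 4
r = 24: 30, 33, 38, 39 → 4
r = 40: none → 0
Cross-inversions: 5 + 5 + 5 + 4 + 4 + 4 + 0 = 27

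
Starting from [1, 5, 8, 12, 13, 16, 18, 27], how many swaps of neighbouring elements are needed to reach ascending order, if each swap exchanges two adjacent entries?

The minimum number of adjacent swaps to sort an array equals its inversion count, since every such swap removes exactly one inversion.
Count inversions — for each element, later elements that are smaller:
1: none → 0
5: none → 0
8: none → 0
12: none → 0
13: none → 0
16: none → 0
18: none → 0
27: none → 0
Total inversions: 0 + 0 + 0 + 0 + 0 + 0 + 0 + 0 = 0

0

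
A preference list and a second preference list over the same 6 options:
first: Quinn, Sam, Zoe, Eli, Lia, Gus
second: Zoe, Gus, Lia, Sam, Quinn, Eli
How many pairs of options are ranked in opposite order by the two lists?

Assign each item its position (1..6) in the first ordering, then rewrite the second ordering as that position sequence:
positions: Quinn→1, Sam→2, Zoe→3, Eli→4, Lia→5, Gus→6
second ordering as positions: [3, 6, 5, 2, 1, 4]
Discordant pairs = inversions in this position sequence.
3: 2, 1 → 2
6: 5, 2, 1, 4 → 4
5: 2, 1, 4 → 3
2: 1 → 1
1: 0
4: 0
Total: 2 + 4 + 3 + 1 + 0 + 0 = 10

10 pairs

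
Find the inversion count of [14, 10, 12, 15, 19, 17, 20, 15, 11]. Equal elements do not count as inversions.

Sweep left to right; for each value list the smaller values that follow it:
14 → 10, 12, 11 → 3
10 → none → 0
12 → 11 → 1
15 → 11 → 1
19 → 17, 15, 11 → 3
17 → 15, 11 → 2
20 → 15, 11 → 2
15 → 11 → 1
11 → none → 0
Sum: 3 + 0 + 1 + 1 + 3 + 2 + 2 + 1 + 0 = 13

13 out-of-order pairs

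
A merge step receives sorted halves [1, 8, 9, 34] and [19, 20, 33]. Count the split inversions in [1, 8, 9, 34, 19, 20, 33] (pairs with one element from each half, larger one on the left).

3 split inversions

Take each right-half value and tally the left-half values above it:
r = 19: 34 → 1
r = 20: 34 → 1
r = 33: 34 → 1
Cross-inversions: 1 + 1 + 1 = 3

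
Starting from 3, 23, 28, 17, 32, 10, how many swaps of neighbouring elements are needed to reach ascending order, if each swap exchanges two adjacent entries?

6

Each adjacent swap fixes exactly one inversion, so the minimum swap count equals the number of inversions.
Count inversions — for each element, later elements that are smaller:
3: none → 0
23: 17, 10 → 2
28: 17, 10 → 2
17: 10 → 1
32: 10 → 1
10: none → 0
Total inversions: 0 + 2 + 2 + 1 + 1 + 0 = 6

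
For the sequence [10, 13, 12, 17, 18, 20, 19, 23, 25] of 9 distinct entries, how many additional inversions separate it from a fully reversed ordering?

34 inversions short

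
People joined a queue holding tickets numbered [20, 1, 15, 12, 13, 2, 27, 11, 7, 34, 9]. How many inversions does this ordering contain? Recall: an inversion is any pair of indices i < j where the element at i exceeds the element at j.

28 inversions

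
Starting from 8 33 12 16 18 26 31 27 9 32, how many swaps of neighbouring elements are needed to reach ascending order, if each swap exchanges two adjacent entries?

Minimum adjacent swaps = number of inversions (each swap of adjacent out-of-order elements removes one inversion and no swap can remove more).
Count inversions — for each element, later elements that are smaller:
8: none → 0
33: 12, 16, 18, 26, 31, 27, 9, 32 → 8
12: 9 → 1
16: 9 → 1
18: 9 → 1
26: 9 → 1
31: 27, 9 → 2
27: 9 → 1
9: none → 0
32: none → 0
Total inversions: 0 + 8 + 1 + 1 + 1 + 1 + 2 + 1 + 0 + 0 = 15

15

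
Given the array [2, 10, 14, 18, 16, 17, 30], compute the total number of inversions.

2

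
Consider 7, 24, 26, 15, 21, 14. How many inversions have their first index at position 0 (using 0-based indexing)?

0

The element at index 0 is 7.
Elements after it: 24, 26, 15, 21, 14
None of them are smaller than 7.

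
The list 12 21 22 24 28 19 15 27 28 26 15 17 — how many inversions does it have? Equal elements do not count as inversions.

29

Element-by-element contributions:
12 → none → 0
21 → 19, 15, 15, 17 → 4
22 → 19, 15, 15, 17 → 4
24 → 19, 15, 15, 17 → 4
28 → 19, 15, 27, 26, 15, 17 → 6
19 → 15, 15, 17 → 3
15 → none → 0
27 → 26, 15, 17 → 3
28 → 26, 15, 17 → 3
26 → 15, 17 → 2
15 → none → 0
17 → none → 0
Sum: 0 + 4 + 4 + 4 + 6 + 3 + 0 + 3 + 3 + 2 + 0 + 0 = 29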